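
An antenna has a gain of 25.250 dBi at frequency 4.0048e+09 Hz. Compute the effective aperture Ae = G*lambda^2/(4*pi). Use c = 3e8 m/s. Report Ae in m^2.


lambda = c / f = 3.0000e+08 / 4.0048e+09 = 0.07491011 m
G_linear = 10^(25.250/10) = 334.9654
Ae = G_linear * lambda^2 / (4*pi) = 334.9654 * 0.07491011^2 / (4*pi) = 0.1496 m^2

0.1496 m^2


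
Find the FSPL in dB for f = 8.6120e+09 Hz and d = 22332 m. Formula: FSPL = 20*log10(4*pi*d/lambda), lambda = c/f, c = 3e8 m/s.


lambda = c / f = 3.0000e+08 / 8.6120e+09 = 0.03483511 m
FSPL = 20 * log10(4*pi*22332/0.03483511) = 138.1 dB

138.1 dB


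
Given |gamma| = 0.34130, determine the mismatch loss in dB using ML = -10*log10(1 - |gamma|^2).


ML = -10 * log10(1 - 0.34130^2) = -10 * log10(0.88351431) = 0.5379 dB

0.5379 dB


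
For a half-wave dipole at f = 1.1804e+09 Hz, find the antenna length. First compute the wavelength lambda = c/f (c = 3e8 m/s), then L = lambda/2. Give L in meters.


lambda = c / f = 3.0000e+08 / 1.1804e+09 = 0.2541511 m
L = lambda / 2 = 0.2541511 / 2 = 0.1271 m

0.1271 m


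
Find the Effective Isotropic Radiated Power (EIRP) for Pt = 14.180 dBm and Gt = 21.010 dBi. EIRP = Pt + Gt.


EIRP = Pt + Gt = 14.180 + 21.010 = 35.19 dBm

35.19 dBm


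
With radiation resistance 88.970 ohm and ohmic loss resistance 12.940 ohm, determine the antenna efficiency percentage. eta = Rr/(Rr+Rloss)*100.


eta = 88.970 / (88.970 + 12.940) * 100 = 87.30%

87.30%


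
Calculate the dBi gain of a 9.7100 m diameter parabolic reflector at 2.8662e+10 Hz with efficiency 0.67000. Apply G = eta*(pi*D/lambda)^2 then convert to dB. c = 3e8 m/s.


lambda = c / f = 3.0000e+08 / 2.8662e+10 = 0.01046682 m
G_linear = 0.67000 * (pi * 9.7100 / 0.01046682)^2 = 5.690933e+06
G_dBi = 10 * log10(5.690933e+06) = 67.55 dBi

67.55 dBi


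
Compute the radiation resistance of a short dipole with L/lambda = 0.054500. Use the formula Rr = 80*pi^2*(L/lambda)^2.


Rr = 80 * pi^2 * (0.054500)^2 = 80 * 9.869604 * 2.970250e-03 = 2.345 ohm

2.345 ohm


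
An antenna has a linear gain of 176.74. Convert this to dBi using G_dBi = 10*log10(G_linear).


G_dBi = 10 * log10(176.74) = 22.47 dBi

22.47 dBi


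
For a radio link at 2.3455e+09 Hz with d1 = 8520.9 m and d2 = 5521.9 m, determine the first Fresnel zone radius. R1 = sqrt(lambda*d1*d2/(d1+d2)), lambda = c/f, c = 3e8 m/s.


lambda = c / f = 3.0000e+08 / 2.3455e+09 = 0.1279045 m
R1 = sqrt(0.1279045 * 8520.9 * 5521.9 / (8520.9 + 5521.9)) = 20.70 m

20.70 m


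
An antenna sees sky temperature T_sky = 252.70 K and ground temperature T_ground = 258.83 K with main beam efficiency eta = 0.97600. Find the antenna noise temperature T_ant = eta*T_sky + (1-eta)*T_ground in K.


T_ant = 0.97600 * 252.70 + (1 - 0.97600) * 258.83 = 252.8 K

252.8 K


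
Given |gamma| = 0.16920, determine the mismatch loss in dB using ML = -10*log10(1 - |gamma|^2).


ML = -10 * log10(1 - 0.16920^2) = -10 * log10(0.97137136) = 0.1261 dB

0.1261 dB


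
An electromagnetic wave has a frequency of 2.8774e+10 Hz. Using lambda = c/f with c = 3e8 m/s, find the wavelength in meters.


lambda = c / f = 3.0000e+08 / 2.8774e+10 = 0.01043 m

0.01043 m


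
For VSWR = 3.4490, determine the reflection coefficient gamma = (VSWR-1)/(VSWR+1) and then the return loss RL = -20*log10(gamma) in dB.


gamma = (3.4490 - 1) / (3.4490 + 1) = 0.5504608
RL = -20 * log10(0.5504608) = 5.185 dB

5.185 dB


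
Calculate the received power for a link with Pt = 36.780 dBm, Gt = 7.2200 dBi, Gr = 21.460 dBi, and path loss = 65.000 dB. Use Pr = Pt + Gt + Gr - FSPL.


Pr = 36.780 + 7.2200 + 21.460 - 65.000 = 0.46 dBm

0.46 dBm


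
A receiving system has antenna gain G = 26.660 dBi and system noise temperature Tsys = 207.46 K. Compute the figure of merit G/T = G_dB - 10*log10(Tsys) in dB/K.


G/T = 26.660 - 10*log10(207.46) = 26.660 - 23.16934 = 3.491 dB/K

3.491 dB/K


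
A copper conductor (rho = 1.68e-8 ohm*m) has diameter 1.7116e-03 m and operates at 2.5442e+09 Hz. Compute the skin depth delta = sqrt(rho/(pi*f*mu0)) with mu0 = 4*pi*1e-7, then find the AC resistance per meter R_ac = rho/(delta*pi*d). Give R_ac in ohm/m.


delta = sqrt(1.68e-8 / (pi * 2.5442e+09 * 4*pi*1e-7)) = 1.293300e-06 m
R_ac = 1.68e-8 / (1.293300e-06 * pi * 1.7116e-03) = 2.416 ohm/m

2.416 ohm/m


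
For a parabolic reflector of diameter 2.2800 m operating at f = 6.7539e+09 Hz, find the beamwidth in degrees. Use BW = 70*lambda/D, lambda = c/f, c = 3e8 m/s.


lambda = c / f = 3.0000e+08 / 6.7539e+09 = 0.04441878 m
BW = 70 * 0.04441878 / 2.2800 = 1.364 deg

1.364 deg


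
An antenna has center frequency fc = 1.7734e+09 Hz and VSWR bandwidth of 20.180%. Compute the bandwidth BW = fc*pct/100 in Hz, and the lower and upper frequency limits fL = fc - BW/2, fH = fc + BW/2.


BW = 1.7734e+09 * 20.180/100 = 3.578721e+08 Hz
fL = 1.7734e+09 - 3.578721e+08/2 = 1.594e+09 Hz
fH = 1.7734e+09 + 3.578721e+08/2 = 1.952e+09 Hz

BW=3.579e+08 Hz, fL=1.594e+09 Hz, fH=1.952e+09 Hz


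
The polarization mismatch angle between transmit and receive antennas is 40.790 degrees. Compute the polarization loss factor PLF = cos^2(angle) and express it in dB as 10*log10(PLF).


PLF_linear = cos^2(40.790 deg) = 0.5732142
PLF_dB = 10 * log10(0.5732142) = -2.417 dB

-2.417 dB


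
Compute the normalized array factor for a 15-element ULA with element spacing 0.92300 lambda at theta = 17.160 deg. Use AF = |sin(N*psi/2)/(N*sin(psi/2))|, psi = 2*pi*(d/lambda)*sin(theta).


psi = 2*pi*0.92300*sin(17.160 deg) = 1.711055 rad
AF = |sin(15*1.711055/2) / (15*sin(1.711055/2))| = 0.02326

0.02326


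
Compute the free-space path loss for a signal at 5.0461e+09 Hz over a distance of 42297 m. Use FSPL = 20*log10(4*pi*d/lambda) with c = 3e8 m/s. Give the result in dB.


lambda = c / f = 3.0000e+08 / 5.0461e+09 = 0.05945185 m
FSPL = 20 * log10(4*pi*42297/0.05945185) = 139.0 dB

139.0 dB


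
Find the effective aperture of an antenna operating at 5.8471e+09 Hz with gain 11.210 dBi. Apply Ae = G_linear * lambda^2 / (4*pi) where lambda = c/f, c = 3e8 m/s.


lambda = c / f = 3.0000e+08 / 5.8471e+09 = 0.05130749 m
G_linear = 10^(11.210/10) = 13.21296
Ae = G_linear * lambda^2 / (4*pi) = 13.21296 * 0.05130749^2 / (4*pi) = 2.768e-03 m^2

2.768e-03 m^2


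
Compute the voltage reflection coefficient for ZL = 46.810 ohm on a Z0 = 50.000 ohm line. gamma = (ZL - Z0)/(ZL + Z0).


gamma = (46.810 - 50.000) / (46.810 + 50.000) = -0.03295

-0.03295


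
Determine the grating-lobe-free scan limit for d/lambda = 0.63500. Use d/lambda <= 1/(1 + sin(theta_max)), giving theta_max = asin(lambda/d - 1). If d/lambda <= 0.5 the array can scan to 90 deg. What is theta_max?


lambda/d - 1 = 1/0.63500 - 1 = 0.5748031
theta_max = asin(0.5748031) = 35.09 deg

35.09 deg


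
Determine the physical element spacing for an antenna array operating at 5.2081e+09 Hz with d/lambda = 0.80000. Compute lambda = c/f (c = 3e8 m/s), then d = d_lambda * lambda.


lambda = c / f = 3.0000e+08 / 5.2081e+09 = 0.05760258 m
d = 0.80000 * 0.05760258 = 0.04608 m

0.04608 m


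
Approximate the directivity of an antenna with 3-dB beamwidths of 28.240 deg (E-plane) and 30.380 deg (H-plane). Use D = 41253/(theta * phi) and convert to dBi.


D_linear = 41253 / (28.240 * 30.380) = 48.08428
D_dBi = 10 * log10(48.08428) = 16.82 dBi

16.82 dBi


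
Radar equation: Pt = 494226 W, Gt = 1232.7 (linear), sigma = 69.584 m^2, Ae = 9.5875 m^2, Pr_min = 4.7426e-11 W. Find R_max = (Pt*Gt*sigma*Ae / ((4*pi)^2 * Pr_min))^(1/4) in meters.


R^4 = 494226*1232.7*69.584*9.5875 / ((4*pi)^2 * 4.7426e-11) = 5.427021e+19
R_max = 5.427021e+19^0.25 = 85830 m

85830 m


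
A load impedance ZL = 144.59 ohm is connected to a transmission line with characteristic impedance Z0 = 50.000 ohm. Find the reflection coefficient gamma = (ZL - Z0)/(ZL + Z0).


gamma = (144.59 - 50.000) / (144.59 + 50.000) = 0.4861

0.4861


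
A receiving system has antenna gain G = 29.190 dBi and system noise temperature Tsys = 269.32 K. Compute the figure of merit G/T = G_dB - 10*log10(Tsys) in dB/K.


G/T = 29.190 - 10*log10(269.32) = 29.190 - 24.30269 = 4.887 dB/K

4.887 dB/K


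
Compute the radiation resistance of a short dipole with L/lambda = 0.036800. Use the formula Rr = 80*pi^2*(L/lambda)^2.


Rr = 80 * pi^2 * (0.036800)^2 = 80 * 9.869604 * 1.354240e-03 = 1.069 ohm

1.069 ohm


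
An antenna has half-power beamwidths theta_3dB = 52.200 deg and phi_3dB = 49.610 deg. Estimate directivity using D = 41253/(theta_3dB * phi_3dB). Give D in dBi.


D_linear = 41253 / (52.200 * 49.610) = 15.93000
D_dBi = 10 * log10(15.93000) = 12.02 dBi

12.02 dBi


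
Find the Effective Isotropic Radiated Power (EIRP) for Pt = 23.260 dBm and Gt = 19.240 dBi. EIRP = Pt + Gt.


EIRP = Pt + Gt = 23.260 + 19.240 = 42.50 dBm

42.50 dBm


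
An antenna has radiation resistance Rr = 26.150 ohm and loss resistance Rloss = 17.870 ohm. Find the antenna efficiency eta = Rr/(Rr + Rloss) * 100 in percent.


eta = 26.150 / (26.150 + 17.870) * 100 = 59.40%

59.40%


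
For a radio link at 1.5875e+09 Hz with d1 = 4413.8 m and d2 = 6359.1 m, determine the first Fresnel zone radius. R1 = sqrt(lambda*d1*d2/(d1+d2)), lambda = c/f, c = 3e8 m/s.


lambda = c / f = 3.0000e+08 / 1.5875e+09 = 0.1889764 m
R1 = sqrt(0.1889764 * 4413.8 * 6359.1 / (4413.8 + 6359.1)) = 22.19 m

22.19 m


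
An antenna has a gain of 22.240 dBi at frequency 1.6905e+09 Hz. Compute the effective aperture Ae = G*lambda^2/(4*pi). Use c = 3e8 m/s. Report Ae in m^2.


lambda = c / f = 3.0000e+08 / 1.6905e+09 = 0.1774623 m
G_linear = 10^(22.240/10) = 167.4943
Ae = G_linear * lambda^2 / (4*pi) = 167.4943 * 0.1774623^2 / (4*pi) = 0.4198 m^2

0.4198 m^2


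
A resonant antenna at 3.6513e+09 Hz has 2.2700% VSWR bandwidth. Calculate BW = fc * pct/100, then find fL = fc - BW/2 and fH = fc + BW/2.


BW = 3.6513e+09 * 2.2700/100 = 8.288451e+07 Hz
fL = 3.6513e+09 - 8.288451e+07/2 = 3.610e+09 Hz
fH = 3.6513e+09 + 8.288451e+07/2 = 3.693e+09 Hz

BW=8.288e+07 Hz, fL=3.610e+09 Hz, fH=3.693e+09 Hz


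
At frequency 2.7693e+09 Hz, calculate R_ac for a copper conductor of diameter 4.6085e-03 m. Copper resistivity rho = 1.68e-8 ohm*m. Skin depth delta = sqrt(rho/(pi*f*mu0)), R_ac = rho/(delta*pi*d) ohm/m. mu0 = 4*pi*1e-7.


delta = sqrt(1.68e-8 / (pi * 2.7693e+09 * 4*pi*1e-7)) = 1.239623e-06 m
R_ac = 1.68e-8 / (1.239623e-06 * pi * 4.6085e-03) = 0.9361 ohm/m

0.9361 ohm/m


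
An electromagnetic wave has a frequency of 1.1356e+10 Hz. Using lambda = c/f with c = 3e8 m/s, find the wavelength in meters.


lambda = c / f = 3.0000e+08 / 1.1356e+10 = 0.02642 m

0.02642 m


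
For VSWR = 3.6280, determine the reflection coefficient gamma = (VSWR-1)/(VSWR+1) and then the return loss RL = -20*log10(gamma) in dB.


gamma = (3.6280 - 1) / (3.6280 + 1) = 0.5678479
RL = -20 * log10(0.5678479) = 4.915 dB

4.915 dB


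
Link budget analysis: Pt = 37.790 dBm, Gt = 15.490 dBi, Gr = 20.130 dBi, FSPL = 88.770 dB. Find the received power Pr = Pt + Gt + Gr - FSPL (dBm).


Pr = 37.790 + 15.490 + 20.130 - 88.770 = -15.36 dBm

-15.36 dBm


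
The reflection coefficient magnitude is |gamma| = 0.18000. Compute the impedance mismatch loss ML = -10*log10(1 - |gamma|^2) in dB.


ML = -10 * log10(1 - 0.18000^2) = -10 * log10(0.9676) = 0.1430 dB

0.1430 dB


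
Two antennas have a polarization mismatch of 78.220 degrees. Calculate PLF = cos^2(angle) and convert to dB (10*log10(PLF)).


PLF_linear = cos^2(78.220 deg) = 0.04167900
PLF_dB = 10 * log10(0.04167900) = -13.80 dB

-13.80 dB


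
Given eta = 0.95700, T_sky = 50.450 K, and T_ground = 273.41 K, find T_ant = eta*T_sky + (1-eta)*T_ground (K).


T_ant = 0.95700 * 50.450 + (1 - 0.95700) * 273.41 = 60.04 K

60.04 K


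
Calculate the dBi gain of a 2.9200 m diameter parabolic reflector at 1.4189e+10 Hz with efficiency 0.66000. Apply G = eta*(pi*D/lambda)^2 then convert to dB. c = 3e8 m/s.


lambda = c / f = 3.0000e+08 / 1.4189e+10 = 0.02114314 m
G_linear = 0.66000 * (pi * 2.9200 / 0.02114314)^2 = 124242.6
G_dBi = 10 * log10(124242.6) = 50.94 dBi

50.94 dBi


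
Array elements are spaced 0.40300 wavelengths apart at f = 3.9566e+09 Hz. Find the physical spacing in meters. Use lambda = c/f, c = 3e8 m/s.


lambda = c / f = 3.0000e+08 / 3.9566e+09 = 0.07582268 m
d = 0.40300 * 0.07582268 = 0.03056 m

0.03056 m


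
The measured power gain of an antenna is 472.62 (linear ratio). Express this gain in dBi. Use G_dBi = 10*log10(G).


G_dBi = 10 * log10(472.62) = 26.75 dBi

26.75 dBi


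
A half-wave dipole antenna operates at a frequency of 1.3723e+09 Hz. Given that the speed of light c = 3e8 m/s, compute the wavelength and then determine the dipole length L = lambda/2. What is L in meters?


lambda = c / f = 3.0000e+08 / 1.3723e+09 = 0.2186111 m
L = lambda / 2 = 0.2186111 / 2 = 0.1093 m

0.1093 m


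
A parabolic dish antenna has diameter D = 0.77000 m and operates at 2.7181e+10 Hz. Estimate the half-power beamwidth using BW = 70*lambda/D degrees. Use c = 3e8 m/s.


lambda = c / f = 3.0000e+08 / 2.7181e+10 = 0.01103712 m
BW = 70 * 0.01103712 / 0.77000 = 1.003 deg

1.003 deg


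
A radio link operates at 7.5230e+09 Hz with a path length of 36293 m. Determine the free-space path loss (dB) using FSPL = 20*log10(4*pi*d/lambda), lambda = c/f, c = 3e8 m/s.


lambda = c / f = 3.0000e+08 / 7.5230e+09 = 0.03987771 m
FSPL = 20 * log10(4*pi*36293/0.03987771) = 141.2 dB

141.2 dB


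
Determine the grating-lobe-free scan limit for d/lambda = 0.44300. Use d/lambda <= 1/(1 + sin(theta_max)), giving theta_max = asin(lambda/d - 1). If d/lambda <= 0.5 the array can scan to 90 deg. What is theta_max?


lambda/d - 1 = 1/0.44300 - 1 = 1.257336 >= 1
d/lambda <= 0.5, so the array can scan to endfire without grating lobes: theta_max = 90 deg

90 deg


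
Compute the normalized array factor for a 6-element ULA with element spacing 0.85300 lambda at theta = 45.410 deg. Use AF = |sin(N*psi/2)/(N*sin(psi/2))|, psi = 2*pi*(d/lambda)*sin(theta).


psi = 2*pi*0.85300*sin(45.410 deg) = 3.816801 rad
AF = |sin(6*3.816801/2) / (6*sin(3.816801/2))| = 0.1587

0.1587


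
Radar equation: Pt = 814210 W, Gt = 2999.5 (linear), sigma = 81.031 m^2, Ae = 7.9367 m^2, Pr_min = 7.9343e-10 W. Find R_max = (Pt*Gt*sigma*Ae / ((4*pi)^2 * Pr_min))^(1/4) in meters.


R^4 = 814210*2999.5*81.031*7.9367 / ((4*pi)^2 * 7.9343e-10) = 1.253569e+19
R_max = 1.253569e+19^0.25 = 59503 m

59503 m


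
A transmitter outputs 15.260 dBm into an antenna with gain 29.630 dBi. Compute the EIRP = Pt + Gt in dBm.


EIRP = Pt + Gt = 15.260 + 29.630 = 44.89 dBm

44.89 dBm


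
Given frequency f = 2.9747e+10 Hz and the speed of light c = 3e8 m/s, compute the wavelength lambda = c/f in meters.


lambda = c / f = 3.0000e+08 / 2.9747e+10 = 0.01009 m

0.01009 m


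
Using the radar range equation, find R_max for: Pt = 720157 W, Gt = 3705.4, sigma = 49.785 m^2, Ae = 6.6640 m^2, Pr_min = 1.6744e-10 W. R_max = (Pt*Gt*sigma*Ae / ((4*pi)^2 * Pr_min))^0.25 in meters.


R^4 = 720157*3705.4*49.785*6.6640 / ((4*pi)^2 * 1.6744e-10) = 3.348242e+19
R_max = 3.348242e+19^0.25 = 76068 m

76068 m


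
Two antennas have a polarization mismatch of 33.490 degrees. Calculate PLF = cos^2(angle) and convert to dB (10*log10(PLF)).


PLF_linear = cos^2(33.490 deg) = 0.6955262
PLF_dB = 10 * log10(0.6955262) = -1.577 dB

-1.577 dB


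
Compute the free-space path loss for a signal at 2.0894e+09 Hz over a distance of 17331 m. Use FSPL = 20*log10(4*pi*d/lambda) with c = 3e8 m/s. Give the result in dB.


lambda = c / f = 3.0000e+08 / 2.0894e+09 = 0.1435819 m
FSPL = 20 * log10(4*pi*17331/0.1435819) = 123.6 dB

123.6 dB


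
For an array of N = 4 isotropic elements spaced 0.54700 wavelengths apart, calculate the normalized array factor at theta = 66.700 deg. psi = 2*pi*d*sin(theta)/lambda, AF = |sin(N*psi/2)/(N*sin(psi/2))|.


psi = 2*pi*0.54700*sin(66.700 deg) = 3.156611 rad
AF = |sin(4*3.156611/2) / (4*sin(3.156611/2))| = 7.508e-03

7.508e-03


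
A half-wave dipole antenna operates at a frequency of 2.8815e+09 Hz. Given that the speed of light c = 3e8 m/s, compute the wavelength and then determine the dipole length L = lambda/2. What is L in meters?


lambda = c / f = 3.0000e+08 / 2.8815e+09 = 0.1041124 m
L = lambda / 2 = 0.1041124 / 2 = 0.05206 m

0.05206 m


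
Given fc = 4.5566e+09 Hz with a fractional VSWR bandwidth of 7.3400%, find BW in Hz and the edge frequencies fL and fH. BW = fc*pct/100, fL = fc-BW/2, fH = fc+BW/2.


BW = 4.5566e+09 * 7.3400/100 = 3.344544e+08 Hz
fL = 4.5566e+09 - 3.344544e+08/2 = 4.389e+09 Hz
fH = 4.5566e+09 + 3.344544e+08/2 = 4.724e+09 Hz

BW=3.345e+08 Hz, fL=4.389e+09 Hz, fH=4.724e+09 Hz


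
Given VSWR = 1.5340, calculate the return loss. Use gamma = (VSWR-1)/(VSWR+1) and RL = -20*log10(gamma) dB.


gamma = (1.5340 - 1) / (1.5340 + 1) = 0.2107340
RL = -20 * log10(0.2107340) = 13.53 dB

13.53 dB


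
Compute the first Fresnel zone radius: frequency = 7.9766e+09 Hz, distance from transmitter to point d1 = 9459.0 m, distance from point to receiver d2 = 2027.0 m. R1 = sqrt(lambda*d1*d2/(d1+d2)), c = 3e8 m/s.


lambda = c / f = 3.0000e+08 / 7.9766e+09 = 0.03761001 m
R1 = sqrt(0.03761001 * 9459.0 * 2027.0 / (9459.0 + 2027.0)) = 7.923 m

7.923 m


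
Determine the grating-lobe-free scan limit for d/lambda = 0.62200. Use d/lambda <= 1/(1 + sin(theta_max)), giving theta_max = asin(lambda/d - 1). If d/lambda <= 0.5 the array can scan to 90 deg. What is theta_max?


lambda/d - 1 = 1/0.62200 - 1 = 0.6077170
theta_max = asin(0.6077170) = 37.42 deg

37.42 deg


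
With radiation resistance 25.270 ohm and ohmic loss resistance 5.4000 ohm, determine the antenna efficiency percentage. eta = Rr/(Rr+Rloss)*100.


eta = 25.270 / (25.270 + 5.4000) * 100 = 82.39%

82.39%


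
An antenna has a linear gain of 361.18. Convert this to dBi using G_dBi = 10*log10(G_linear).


G_dBi = 10 * log10(361.18) = 25.58 dBi

25.58 dBi


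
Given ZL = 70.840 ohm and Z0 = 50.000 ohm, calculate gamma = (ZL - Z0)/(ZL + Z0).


gamma = (70.840 - 50.000) / (70.840 + 50.000) = 0.1725

0.1725


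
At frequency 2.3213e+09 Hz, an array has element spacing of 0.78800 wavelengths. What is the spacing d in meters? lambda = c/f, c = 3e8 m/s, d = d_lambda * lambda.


lambda = c / f = 3.0000e+08 / 2.3213e+09 = 0.1292379 m
d = 0.78800 * 0.1292379 = 0.1018 m

0.1018 m


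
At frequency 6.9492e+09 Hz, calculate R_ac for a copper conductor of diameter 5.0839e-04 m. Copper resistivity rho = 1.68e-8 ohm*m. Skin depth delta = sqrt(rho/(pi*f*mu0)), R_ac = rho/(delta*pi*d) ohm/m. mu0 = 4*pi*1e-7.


delta = sqrt(1.68e-8 / (pi * 6.9492e+09 * 4*pi*1e-7)) = 7.825415e-07 m
R_ac = 1.68e-8 / (7.825415e-07 * pi * 5.0839e-04) = 13.44 ohm/m

13.44 ohm/m


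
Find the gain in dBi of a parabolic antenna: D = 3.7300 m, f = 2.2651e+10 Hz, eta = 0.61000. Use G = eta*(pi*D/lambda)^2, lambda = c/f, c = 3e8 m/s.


lambda = c / f = 3.0000e+08 / 2.2651e+10 = 0.01324445 m
G_linear = 0.61000 * (pi * 3.7300 / 0.01324445)^2 = 477506.6
G_dBi = 10 * log10(477506.6) = 56.79 dBi

56.79 dBi


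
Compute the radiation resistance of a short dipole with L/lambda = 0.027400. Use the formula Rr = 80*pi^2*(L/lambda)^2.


Rr = 80 * pi^2 * (0.027400)^2 = 80 * 9.869604 * 7.507600e-04 = 0.5928 ohm

0.5928 ohm


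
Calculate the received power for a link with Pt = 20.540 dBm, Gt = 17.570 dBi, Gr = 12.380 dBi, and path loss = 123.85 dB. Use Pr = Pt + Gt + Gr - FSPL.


Pr = 20.540 + 17.570 + 12.380 - 123.85 = -73.36 dBm

-73.36 dBm


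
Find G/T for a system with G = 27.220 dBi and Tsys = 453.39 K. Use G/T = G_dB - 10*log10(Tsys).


G/T = 27.220 - 10*log10(453.39) = 27.220 - 26.56472 = 0.6553 dB/K

0.6553 dB/K


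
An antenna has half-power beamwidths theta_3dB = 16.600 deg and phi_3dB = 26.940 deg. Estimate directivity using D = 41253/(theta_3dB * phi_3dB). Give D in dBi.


D_linear = 41253 / (16.600 * 26.940) = 92.24649
D_dBi = 10 * log10(92.24649) = 19.65 dBi

19.65 dBi


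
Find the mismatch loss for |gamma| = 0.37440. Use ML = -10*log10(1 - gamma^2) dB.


ML = -10 * log10(1 - 0.37440^2) = -10 * log10(0.85982464) = 0.6559 dB

0.6559 dB


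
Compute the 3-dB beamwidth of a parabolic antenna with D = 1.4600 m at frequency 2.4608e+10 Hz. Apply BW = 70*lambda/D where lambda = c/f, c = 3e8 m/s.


lambda = c / f = 3.0000e+08 / 2.4608e+10 = 0.01219116 m
BW = 70 * 0.01219116 / 1.4600 = 0.5845 deg

0.5845 deg


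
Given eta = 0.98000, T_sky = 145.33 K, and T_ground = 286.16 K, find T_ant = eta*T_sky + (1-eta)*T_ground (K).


T_ant = 0.98000 * 145.33 + (1 - 0.98000) * 286.16 = 148.1 K

148.1 K


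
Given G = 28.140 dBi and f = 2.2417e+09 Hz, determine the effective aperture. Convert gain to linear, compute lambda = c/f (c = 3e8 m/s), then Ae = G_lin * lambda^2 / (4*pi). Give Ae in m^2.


lambda = c / f = 3.0000e+08 / 2.2417e+09 = 0.1338270 m
G_linear = 10^(28.140/10) = 651.6284
Ae = G_linear * lambda^2 / (4*pi) = 651.6284 * 0.1338270^2 / (4*pi) = 0.9287 m^2

0.9287 m^2


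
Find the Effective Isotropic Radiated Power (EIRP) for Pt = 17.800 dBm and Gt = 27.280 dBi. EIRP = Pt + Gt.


EIRP = Pt + Gt = 17.800 + 27.280 = 45.08 dBm

45.08 dBm


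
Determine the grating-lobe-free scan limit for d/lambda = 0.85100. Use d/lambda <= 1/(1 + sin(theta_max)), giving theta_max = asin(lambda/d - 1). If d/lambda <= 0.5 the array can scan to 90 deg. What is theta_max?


lambda/d - 1 = 1/0.85100 - 1 = 0.1750881
theta_max = asin(0.1750881) = 10.08 deg

10.08 deg


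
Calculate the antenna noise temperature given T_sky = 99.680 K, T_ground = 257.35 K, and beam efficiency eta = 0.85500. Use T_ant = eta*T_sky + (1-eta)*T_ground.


T_ant = 0.85500 * 99.680 + (1 - 0.85500) * 257.35 = 122.5 K

122.5 K


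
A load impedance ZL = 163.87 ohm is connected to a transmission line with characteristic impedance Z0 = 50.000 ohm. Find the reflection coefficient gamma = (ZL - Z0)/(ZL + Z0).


gamma = (163.87 - 50.000) / (163.87 + 50.000) = 0.5324

0.5324


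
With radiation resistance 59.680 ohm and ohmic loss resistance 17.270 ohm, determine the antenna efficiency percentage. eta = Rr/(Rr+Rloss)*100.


eta = 59.680 / (59.680 + 17.270) * 100 = 77.56%

77.56%


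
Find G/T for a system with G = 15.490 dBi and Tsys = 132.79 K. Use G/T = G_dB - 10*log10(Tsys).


G/T = 15.490 - 10*log10(132.79) = 15.490 - 21.23165 = -5.742 dB/K

-5.742 dB/K


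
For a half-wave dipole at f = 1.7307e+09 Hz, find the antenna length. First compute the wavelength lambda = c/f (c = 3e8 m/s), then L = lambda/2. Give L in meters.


lambda = c / f = 3.0000e+08 / 1.7307e+09 = 0.1733403 m
L = lambda / 2 = 0.1733403 / 2 = 0.08667 m

0.08667 m


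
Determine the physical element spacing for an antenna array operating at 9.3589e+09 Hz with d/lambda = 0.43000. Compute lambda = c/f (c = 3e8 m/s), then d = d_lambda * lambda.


lambda = c / f = 3.0000e+08 / 9.3589e+09 = 0.03205505 m
d = 0.43000 * 0.03205505 = 0.01378 m

0.01378 m


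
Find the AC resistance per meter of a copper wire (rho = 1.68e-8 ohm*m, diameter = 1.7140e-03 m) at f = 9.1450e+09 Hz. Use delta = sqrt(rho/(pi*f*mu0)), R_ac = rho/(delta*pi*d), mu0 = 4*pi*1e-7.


delta = sqrt(1.68e-8 / (pi * 9.1450e+09 * 4*pi*1e-7)) = 6.821548e-07 m
R_ac = 1.68e-8 / (6.821548e-07 * pi * 1.7140e-03) = 4.574 ohm/m

4.574 ohm/m


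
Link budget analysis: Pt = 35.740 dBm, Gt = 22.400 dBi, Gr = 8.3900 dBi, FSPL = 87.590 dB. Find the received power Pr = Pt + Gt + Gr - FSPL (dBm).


Pr = 35.740 + 22.400 + 8.3900 - 87.590 = -21.06 dBm

-21.06 dBm


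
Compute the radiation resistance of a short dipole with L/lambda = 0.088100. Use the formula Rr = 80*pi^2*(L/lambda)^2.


Rr = 80 * pi^2 * (0.088100)^2 = 80 * 9.869604 * 7.761610e-03 = 6.128 ohm

6.128 ohm


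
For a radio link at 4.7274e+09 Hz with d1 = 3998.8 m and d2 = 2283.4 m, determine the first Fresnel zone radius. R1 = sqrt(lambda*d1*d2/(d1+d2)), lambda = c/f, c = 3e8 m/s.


lambda = c / f = 3.0000e+08 / 4.7274e+09 = 0.06345983 m
R1 = sqrt(0.06345983 * 3998.8 * 2283.4 / (3998.8 + 2283.4)) = 9.604 m

9.604 m


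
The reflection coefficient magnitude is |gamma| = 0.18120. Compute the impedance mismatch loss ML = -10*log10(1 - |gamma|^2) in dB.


ML = -10 * log10(1 - 0.18120^2) = -10 * log10(0.96716656) = 0.1450 dB

0.1450 dB


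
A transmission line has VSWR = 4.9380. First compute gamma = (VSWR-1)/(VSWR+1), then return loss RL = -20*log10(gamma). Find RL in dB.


gamma = (4.9380 - 1) / (4.9380 + 1) = 0.6631863
RL = -20 * log10(0.6631863) = 3.567 dB

3.567 dB


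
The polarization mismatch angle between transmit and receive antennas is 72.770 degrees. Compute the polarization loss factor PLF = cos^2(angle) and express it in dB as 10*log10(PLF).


PLF_linear = cos^2(72.770 deg) = 0.08773929
PLF_dB = 10 * log10(0.08773929) = -10.57 dB

-10.57 dB


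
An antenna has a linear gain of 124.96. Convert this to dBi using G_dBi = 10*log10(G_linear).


G_dBi = 10 * log10(124.96) = 20.97 dBi

20.97 dBi


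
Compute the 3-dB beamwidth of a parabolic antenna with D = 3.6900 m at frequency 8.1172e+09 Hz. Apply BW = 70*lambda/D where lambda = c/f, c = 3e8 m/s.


lambda = c / f = 3.0000e+08 / 8.1172e+09 = 0.03695856 m
BW = 70 * 0.03695856 / 3.6900 = 0.7011 deg

0.7011 deg


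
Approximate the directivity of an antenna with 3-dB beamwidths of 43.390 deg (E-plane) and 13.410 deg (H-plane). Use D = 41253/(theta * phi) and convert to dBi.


D_linear = 41253 / (43.390 * 13.410) = 70.89851
D_dBi = 10 * log10(70.89851) = 18.51 dBi

18.51 dBi


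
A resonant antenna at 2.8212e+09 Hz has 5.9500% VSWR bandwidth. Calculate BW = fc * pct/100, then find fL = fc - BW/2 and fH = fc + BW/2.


BW = 2.8212e+09 * 5.9500/100 = 1.678614e+08 Hz
fL = 2.8212e+09 - 1.678614e+08/2 = 2.737e+09 Hz
fH = 2.8212e+09 + 1.678614e+08/2 = 2.905e+09 Hz

BW=1.679e+08 Hz, fL=2.737e+09 Hz, fH=2.905e+09 Hz


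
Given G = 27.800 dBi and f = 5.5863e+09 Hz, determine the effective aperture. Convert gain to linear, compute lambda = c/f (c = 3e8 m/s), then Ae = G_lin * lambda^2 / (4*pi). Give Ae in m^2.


lambda = c / f = 3.0000e+08 / 5.5863e+09 = 0.05370281 m
G_linear = 10^(27.800/10) = 602.5596
Ae = G_linear * lambda^2 / (4*pi) = 602.5596 * 0.05370281^2 / (4*pi) = 0.1383 m^2

0.1383 m^2


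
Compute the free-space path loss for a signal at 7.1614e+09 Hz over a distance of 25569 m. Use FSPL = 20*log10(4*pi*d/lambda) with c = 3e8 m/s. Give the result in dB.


lambda = c / f = 3.0000e+08 / 7.1614e+09 = 0.04189125 m
FSPL = 20 * log10(4*pi*25569/0.04189125) = 137.7 dB

137.7 dB


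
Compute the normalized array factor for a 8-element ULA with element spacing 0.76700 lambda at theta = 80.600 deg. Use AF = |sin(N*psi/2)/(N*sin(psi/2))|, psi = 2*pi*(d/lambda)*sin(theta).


psi = 2*pi*0.76700*sin(80.600 deg) = 4.754492 rad
AF = |sin(8*4.754492/2) / (8*sin(4.754492/2))| = 0.03027

0.03027


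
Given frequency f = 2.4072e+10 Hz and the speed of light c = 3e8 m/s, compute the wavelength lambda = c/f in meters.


lambda = c / f = 3.0000e+08 / 2.4072e+10 = 0.01246 m

0.01246 m


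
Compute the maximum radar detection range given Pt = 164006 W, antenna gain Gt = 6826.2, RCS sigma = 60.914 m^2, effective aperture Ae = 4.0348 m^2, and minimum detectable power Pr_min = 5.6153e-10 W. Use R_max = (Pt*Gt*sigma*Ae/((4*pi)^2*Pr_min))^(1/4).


R^4 = 164006*6826.2*60.914*4.0348 / ((4*pi)^2 * 5.6153e-10) = 3.103024e+18
R_max = 3.103024e+18^0.25 = 41971 m

41971 m


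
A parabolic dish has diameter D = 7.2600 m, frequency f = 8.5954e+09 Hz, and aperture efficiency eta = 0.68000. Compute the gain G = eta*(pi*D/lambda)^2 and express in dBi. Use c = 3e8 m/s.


lambda = c / f = 3.0000e+08 / 8.5954e+09 = 0.03490239 m
G_linear = 0.68000 * (pi * 7.2600 / 0.03490239)^2 = 290383.3
G_dBi = 10 * log10(290383.3) = 54.63 dBi

54.63 dBi


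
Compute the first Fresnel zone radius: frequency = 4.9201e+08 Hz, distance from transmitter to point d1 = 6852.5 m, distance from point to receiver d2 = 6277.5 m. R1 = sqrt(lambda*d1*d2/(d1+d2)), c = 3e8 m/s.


lambda = c / f = 3.0000e+08 / 4.9201e+08 = 0.6097437 m
R1 = sqrt(0.6097437 * 6852.5 * 6277.5 / (6852.5 + 6277.5)) = 44.70 m

44.70 m


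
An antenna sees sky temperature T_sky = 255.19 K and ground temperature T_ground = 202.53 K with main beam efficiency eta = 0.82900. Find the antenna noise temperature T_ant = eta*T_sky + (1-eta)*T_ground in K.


T_ant = 0.82900 * 255.19 + (1 - 0.82900) * 202.53 = 246.2 K

246.2 K


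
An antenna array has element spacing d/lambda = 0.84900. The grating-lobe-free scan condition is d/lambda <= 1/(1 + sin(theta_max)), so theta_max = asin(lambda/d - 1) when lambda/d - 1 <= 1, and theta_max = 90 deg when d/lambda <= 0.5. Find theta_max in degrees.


lambda/d - 1 = 1/0.84900 - 1 = 0.1778563
theta_max = asin(0.1778563) = 10.24 deg

10.24 deg


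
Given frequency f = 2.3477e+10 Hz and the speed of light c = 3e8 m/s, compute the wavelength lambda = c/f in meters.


lambda = c / f = 3.0000e+08 / 2.3477e+10 = 0.01278 m

0.01278 m


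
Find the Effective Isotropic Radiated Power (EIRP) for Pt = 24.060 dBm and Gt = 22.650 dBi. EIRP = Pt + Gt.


EIRP = Pt + Gt = 24.060 + 22.650 = 46.71 dBm

46.71 dBm


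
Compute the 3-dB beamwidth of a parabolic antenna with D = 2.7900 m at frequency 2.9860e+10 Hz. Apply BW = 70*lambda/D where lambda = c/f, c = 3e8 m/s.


lambda = c / f = 3.0000e+08 / 2.9860e+10 = 0.01004689 m
BW = 70 * 0.01004689 / 2.7900 = 0.2521 deg

0.2521 deg


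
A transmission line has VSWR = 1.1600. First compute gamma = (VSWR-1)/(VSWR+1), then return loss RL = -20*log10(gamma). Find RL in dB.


gamma = (1.1600 - 1) / (1.1600 + 1) = 0.07407407
RL = -20 * log10(0.07407407) = 22.61 dB

22.61 dB


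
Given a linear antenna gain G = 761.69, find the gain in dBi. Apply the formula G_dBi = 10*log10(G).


G_dBi = 10 * log10(761.69) = 28.82 dBi

28.82 dBi


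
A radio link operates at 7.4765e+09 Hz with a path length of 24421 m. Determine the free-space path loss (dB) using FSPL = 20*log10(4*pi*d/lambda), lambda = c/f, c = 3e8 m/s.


lambda = c / f = 3.0000e+08 / 7.4765e+09 = 0.04012573 m
FSPL = 20 * log10(4*pi*24421/0.04012573) = 137.7 dB

137.7 dB


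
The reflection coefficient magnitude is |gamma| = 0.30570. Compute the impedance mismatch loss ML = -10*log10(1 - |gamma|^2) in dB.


ML = -10 * log10(1 - 0.30570^2) = -10 * log10(0.90654751) = 0.4261 dB

0.4261 dB


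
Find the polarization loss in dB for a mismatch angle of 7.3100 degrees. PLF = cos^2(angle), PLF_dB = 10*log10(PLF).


PLF_linear = cos^2(7.3100 deg) = 0.9838106
PLF_dB = 10 * log10(0.9838106) = -0.07089 dB

-0.07089 dB


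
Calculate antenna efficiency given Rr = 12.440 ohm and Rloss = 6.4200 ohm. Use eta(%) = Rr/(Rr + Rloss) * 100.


eta = 12.440 / (12.440 + 6.4200) * 100 = 65.96%

65.96%


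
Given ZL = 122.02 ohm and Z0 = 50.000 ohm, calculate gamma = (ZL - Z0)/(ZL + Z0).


gamma = (122.02 - 50.000) / (122.02 + 50.000) = 0.4187

0.4187


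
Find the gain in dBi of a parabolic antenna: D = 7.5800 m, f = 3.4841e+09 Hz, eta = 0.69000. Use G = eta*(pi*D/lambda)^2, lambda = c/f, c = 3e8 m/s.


lambda = c / f = 3.0000e+08 / 3.4841e+09 = 0.08610545 m
G_linear = 0.69000 * (pi * 7.5800 / 0.08610545)^2 = 52774.72
G_dBi = 10 * log10(52774.72) = 47.22 dBi

47.22 dBi


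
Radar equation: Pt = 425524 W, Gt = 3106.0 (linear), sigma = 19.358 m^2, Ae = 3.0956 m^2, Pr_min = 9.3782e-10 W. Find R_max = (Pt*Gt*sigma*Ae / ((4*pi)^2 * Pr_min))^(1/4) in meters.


R^4 = 425524*3106.0*19.358*3.0956 / ((4*pi)^2 * 9.3782e-10) = 5.348003e+17
R_max = 5.348003e+17^0.25 = 27043 m

27043 m


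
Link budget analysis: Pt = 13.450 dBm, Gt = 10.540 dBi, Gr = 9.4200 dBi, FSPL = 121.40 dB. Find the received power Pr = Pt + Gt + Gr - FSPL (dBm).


Pr = 13.450 + 10.540 + 9.4200 - 121.40 = -87.99 dBm

-87.99 dBm


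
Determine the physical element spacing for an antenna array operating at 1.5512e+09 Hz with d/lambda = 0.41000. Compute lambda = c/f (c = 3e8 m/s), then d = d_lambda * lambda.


lambda = c / f = 3.0000e+08 / 1.5512e+09 = 0.1933987 m
d = 0.41000 * 0.1933987 = 0.07929 m

0.07929 m


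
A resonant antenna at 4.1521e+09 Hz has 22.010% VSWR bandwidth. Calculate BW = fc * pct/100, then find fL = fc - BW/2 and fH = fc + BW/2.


BW = 4.1521e+09 * 22.010/100 = 9.138772e+08 Hz
fL = 4.1521e+09 - 9.138772e+08/2 = 3.695e+09 Hz
fH = 4.1521e+09 + 9.138772e+08/2 = 4.609e+09 Hz

BW=9.139e+08 Hz, fL=3.695e+09 Hz, fH=4.609e+09 Hz


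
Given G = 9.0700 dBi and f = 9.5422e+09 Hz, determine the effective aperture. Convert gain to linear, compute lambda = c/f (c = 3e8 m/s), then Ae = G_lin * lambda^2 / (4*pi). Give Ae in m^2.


lambda = c / f = 3.0000e+08 / 9.5422e+09 = 0.03143929 m
G_linear = 10^(9.0700/10) = 8.072350
Ae = G_linear * lambda^2 / (4*pi) = 8.072350 * 0.03143929^2 / (4*pi) = 6.349e-04 m^2

6.349e-04 m^2


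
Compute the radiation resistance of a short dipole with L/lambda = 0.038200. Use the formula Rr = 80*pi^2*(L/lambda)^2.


Rr = 80 * pi^2 * (0.038200)^2 = 80 * 9.869604 * 1.459240e-03 = 1.152 ohm

1.152 ohm


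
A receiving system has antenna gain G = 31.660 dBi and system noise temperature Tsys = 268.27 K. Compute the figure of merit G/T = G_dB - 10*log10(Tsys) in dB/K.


G/T = 31.660 - 10*log10(268.27) = 31.660 - 24.28572 = 7.374 dB/K

7.374 dB/K


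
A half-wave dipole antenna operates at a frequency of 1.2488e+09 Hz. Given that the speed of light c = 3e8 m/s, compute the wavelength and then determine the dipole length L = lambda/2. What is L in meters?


lambda = c / f = 3.0000e+08 / 1.2488e+09 = 0.2402306 m
L = lambda / 2 = 0.2402306 / 2 = 0.1201 m

0.1201 m


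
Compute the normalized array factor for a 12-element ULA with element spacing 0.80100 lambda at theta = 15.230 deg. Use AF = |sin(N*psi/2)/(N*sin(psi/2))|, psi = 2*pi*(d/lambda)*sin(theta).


psi = 2*pi*0.80100*sin(15.230 deg) = 1.322097 rad
AF = |sin(12*1.322097/2) / (12*sin(1.322097/2))| = 0.1353

0.1353


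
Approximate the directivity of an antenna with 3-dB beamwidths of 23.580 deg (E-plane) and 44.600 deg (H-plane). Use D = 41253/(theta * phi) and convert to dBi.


D_linear = 41253 / (23.580 * 44.600) = 39.22626
D_dBi = 10 * log10(39.22626) = 15.94 dBi

15.94 dBi


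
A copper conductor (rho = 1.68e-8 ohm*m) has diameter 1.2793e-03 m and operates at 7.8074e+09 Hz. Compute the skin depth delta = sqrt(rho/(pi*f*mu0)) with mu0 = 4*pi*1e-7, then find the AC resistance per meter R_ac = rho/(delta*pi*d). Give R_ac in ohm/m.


delta = sqrt(1.68e-8 / (pi * 7.8074e+09 * 4*pi*1e-7)) = 7.382808e-07 m
R_ac = 1.68e-8 / (7.382808e-07 * pi * 1.2793e-03) = 5.662 ohm/m

5.662 ohm/m


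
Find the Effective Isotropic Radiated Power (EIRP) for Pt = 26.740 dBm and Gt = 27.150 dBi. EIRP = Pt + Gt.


EIRP = Pt + Gt = 26.740 + 27.150 = 53.89 dBm

53.89 dBm


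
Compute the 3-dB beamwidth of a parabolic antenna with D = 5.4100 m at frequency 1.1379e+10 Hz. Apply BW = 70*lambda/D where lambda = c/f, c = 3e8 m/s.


lambda = c / f = 3.0000e+08 / 1.1379e+10 = 0.02636436 m
BW = 70 * 0.02636436 / 5.4100 = 0.3411 deg

0.3411 deg


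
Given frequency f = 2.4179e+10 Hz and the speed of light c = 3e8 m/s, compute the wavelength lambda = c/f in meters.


lambda = c / f = 3.0000e+08 / 2.4179e+10 = 0.01241 m

0.01241 m


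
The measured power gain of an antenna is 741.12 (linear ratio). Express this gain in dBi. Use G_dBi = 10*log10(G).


G_dBi = 10 * log10(741.12) = 28.70 dBi

28.70 dBi


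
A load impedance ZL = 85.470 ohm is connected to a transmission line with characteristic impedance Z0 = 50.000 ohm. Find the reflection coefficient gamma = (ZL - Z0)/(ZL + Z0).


gamma = (85.470 - 50.000) / (85.470 + 50.000) = 0.2618

0.2618


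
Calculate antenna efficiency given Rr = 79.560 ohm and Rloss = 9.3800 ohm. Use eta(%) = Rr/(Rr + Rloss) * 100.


eta = 79.560 / (79.560 + 9.3800) * 100 = 89.45%

89.45%


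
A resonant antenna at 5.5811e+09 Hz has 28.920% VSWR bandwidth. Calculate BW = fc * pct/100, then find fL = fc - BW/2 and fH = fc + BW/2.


BW = 5.5811e+09 * 28.920/100 = 1.614054e+09 Hz
fL = 5.5811e+09 - 1.614054e+09/2 = 4.774e+09 Hz
fH = 5.5811e+09 + 1.614054e+09/2 = 6.388e+09 Hz

BW=1.614e+09 Hz, fL=4.774e+09 Hz, fH=6.388e+09 Hz


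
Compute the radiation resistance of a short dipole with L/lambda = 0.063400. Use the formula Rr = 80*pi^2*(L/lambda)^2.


Rr = 80 * pi^2 * (0.063400)^2 = 80 * 9.869604 * 4.019560e-03 = 3.174 ohm

3.174 ohm


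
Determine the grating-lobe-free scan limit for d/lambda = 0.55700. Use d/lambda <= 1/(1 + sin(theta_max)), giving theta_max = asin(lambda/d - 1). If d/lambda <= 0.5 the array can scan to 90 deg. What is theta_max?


lambda/d - 1 = 1/0.55700 - 1 = 0.7953321
theta_max = asin(0.7953321) = 52.69 deg

52.69 deg


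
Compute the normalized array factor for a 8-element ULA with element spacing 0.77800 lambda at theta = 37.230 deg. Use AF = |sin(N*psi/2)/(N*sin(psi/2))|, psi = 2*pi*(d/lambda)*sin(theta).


psi = 2*pi*0.77800*sin(37.230 deg) = 2.957511 rad
AF = |sin(8*2.957511/2) / (8*sin(2.957511/2))| = 0.08430

0.08430


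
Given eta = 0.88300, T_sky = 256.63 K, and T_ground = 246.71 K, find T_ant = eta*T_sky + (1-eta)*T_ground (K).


T_ant = 0.88300 * 256.63 + (1 - 0.88300) * 246.71 = 255.5 K

255.5 K


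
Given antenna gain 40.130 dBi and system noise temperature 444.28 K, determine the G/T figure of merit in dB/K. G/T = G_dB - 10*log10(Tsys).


G/T = 40.130 - 10*log10(444.28) = 40.130 - 26.47657 = 13.65 dB/K

13.65 dB/K


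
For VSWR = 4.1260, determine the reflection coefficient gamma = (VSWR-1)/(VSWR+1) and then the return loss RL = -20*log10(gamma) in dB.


gamma = (4.1260 - 1) / (4.1260 + 1) = 0.6098322
RL = -20 * log10(0.6098322) = 4.296 dB

4.296 dB


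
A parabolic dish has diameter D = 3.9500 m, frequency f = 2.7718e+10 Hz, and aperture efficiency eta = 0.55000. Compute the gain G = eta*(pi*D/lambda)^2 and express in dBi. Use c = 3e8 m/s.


lambda = c / f = 3.0000e+08 / 2.7718e+10 = 0.01082329 m
G_linear = 0.55000 * (pi * 3.9500 / 0.01082329)^2 = 722999.6
G_dBi = 10 * log10(722999.6) = 58.59 dBi

58.59 dBi


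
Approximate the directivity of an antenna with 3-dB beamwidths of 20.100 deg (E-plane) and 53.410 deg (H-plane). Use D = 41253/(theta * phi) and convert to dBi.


D_linear = 41253 / (20.100 * 53.410) = 38.42704
D_dBi = 10 * log10(38.42704) = 15.85 dBi

15.85 dBi


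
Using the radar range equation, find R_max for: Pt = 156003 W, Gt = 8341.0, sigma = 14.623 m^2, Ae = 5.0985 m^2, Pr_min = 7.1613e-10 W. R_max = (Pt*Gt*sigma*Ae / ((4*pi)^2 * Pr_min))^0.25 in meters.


R^4 = 156003*8341.0*14.623*5.0985 / ((4*pi)^2 * 7.1613e-10) = 8.578639e+17
R_max = 8.578639e+17^0.25 = 30434 m

30434 m


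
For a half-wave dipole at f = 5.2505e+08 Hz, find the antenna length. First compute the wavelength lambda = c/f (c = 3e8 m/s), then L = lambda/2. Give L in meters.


lambda = c / f = 3.0000e+08 / 5.2505e+08 = 0.5713742 m
L = lambda / 2 = 0.5713742 / 2 = 0.2857 m

0.2857 m


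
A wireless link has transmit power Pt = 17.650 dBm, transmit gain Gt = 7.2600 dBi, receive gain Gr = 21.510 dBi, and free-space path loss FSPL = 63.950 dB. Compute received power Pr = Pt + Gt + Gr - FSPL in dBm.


Pr = 17.650 + 7.2600 + 21.510 - 63.950 = -17.53 dBm

-17.53 dBm


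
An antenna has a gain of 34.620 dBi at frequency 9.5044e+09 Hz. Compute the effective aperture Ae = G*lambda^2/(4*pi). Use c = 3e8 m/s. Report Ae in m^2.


lambda = c / f = 3.0000e+08 / 9.5044e+09 = 0.03156433 m
G_linear = 10^(34.620/10) = 2897.344
Ae = G_linear * lambda^2 / (4*pi) = 2897.344 * 0.03156433^2 / (4*pi) = 0.2297 m^2

0.2297 m^2
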